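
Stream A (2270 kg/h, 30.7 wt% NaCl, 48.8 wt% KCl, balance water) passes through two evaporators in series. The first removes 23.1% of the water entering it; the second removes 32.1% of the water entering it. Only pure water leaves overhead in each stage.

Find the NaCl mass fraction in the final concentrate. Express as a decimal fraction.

water in feed = 2270×0.205 = 465.35 kg/h.
After stage 1: water left = (1−0.231)×465.35 = 357.85; stream total = 2162.5 kg/h.
After stage 2: water left = (1−0.321)×357.85 = 242.98; final concentrate = 2047.6 kg/h.
NaCl fraction = 696.89/2047.6 = 0.340.

0.340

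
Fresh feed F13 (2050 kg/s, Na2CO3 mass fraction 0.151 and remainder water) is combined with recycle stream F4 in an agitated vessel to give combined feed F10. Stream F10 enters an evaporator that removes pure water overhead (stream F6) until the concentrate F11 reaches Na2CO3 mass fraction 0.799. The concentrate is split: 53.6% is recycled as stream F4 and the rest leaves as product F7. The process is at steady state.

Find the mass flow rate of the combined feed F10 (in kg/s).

Overall Na2CO3 balance (none leaves overhead): Na2CO3 in fresh feed = Na2CO3 in product, i.e. 2050×0.151 = (1−0.536)·F11·0.799.
F11 = 309.55/(0.799×0.464) = 834.96 kg/s.
Recycle F4 = 0.536×834.96 = 447.54 kg/s.
Combined feed F10 = 2050 + 447.54 = 2497.5 kg/s.

2498 kg/s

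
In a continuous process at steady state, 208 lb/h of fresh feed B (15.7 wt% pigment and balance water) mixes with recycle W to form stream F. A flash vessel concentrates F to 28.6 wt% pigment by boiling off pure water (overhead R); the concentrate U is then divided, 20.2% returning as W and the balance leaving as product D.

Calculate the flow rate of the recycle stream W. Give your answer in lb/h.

Overall pigment balance (none leaves overhead): pigment in fresh feed = pigment in product, i.e. 208×0.157 = (1−0.202)·U·0.286.
U = 32.656/(0.286×0.798) = 143.08 lb/h.
Recycle W = 0.202×143.08 = 28.903 lb/h.

28.9 lb/h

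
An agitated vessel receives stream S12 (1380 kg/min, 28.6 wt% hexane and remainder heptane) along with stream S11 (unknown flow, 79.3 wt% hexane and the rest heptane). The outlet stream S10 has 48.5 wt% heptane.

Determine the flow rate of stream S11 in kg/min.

Let S11 be the unknown flow. Total out = 1380 + S11.
heptane balance: 985.32 + 0.207·S11 = 0.485·(1380 + S11)
(0.207 − 0.485)·S11 = 0.485×1380 − 985.32 = -316.02
S11 = -316.02 / -0.278 = 1136.8 kg/min

1137 kg/min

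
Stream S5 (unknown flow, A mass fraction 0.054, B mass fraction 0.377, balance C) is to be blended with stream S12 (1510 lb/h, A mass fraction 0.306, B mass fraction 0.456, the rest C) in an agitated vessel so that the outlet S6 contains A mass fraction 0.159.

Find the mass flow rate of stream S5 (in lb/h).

2114 lb/h

Let S5 be the unknown flow. Total out = 1510 + S5.
A balance: 462.06 + 0.054·S5 = 0.159·(1510 + S5)
(0.054 − 0.159)·S5 = 0.159×1510 − 462.06 = -221.97
S5 = -221.97 / -0.105 = 2114 lb/h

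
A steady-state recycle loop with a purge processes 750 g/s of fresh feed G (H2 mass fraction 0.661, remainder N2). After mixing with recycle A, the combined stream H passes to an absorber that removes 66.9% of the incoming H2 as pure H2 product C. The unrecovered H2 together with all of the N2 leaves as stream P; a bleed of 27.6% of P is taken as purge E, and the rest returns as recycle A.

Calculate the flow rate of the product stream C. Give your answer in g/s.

436.2 g/s

H2 in H: m_A = 750×0.661 + (1−0.276)·(1−0.669)·m_A, so m_A = 495.75/0.7604 = 652 g/s.
Product C = 0.669×652 = 436.19 g/s.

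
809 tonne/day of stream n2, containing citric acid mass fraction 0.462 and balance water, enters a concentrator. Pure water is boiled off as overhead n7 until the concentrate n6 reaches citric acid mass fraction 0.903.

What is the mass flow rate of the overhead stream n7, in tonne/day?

395.1 tonne/day

citric acid is conserved: 809×0.462 = 373.76 tonne/day all reports to the concentrate.
Concentrate = 373.76/(target fraction) = 413.91 tonne/day.
Overhead = 809 − 413.91 = 395.09 tonne/day.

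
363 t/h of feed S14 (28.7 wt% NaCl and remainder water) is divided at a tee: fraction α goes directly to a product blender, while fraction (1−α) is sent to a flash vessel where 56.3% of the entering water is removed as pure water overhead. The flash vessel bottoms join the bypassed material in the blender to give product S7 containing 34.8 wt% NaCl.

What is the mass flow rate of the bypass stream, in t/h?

204.5 t/h

All 363×0.287 = 104.18 t/h of NaCl reaches S7, so S7 = 104.18/0.348 = 299.37 t/h and vapour = 63.629 t/h.
The evaporator receives (1−α)·363 of feed at 0.713 water and removes 0.563 of that water:
0.563×0.713×(1−α)×363 = 63.629
(1−α) = 63.629/145.72 = 0.4367;  α = 0.5633.
Bypass flow = 0.5633×363 = 204.49 t/h.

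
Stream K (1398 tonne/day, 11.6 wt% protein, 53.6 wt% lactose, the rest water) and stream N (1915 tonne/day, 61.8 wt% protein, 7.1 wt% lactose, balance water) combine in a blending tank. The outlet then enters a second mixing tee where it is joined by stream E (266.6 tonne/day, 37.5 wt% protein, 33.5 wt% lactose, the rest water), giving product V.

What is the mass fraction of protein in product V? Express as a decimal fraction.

0.404

Overall, product flow = 3579.6 tonne/day.
protein in = 1398×0.116 + 1915×0.618 + 266.6×0.375 = 1445.6 tonne/day.
protein fraction in V = 0.404.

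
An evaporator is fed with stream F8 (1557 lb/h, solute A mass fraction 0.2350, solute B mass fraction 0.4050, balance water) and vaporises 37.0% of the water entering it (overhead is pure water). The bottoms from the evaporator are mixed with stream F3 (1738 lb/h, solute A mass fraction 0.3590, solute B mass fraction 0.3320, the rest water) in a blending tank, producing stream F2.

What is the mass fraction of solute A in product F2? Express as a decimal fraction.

0.3206

Vapour removed = 0.370×0.360×1557 = 207.39 lb/h; concentrate = 1349.6 lb/h.
solute A reaching the mixer = 365.89 (from concentrate) + 1738×0.359 = 989.84 lb/h.
Product flow = 1349.6 + 1738 = 3087.6 lb/h; solute A fraction = 0.3206.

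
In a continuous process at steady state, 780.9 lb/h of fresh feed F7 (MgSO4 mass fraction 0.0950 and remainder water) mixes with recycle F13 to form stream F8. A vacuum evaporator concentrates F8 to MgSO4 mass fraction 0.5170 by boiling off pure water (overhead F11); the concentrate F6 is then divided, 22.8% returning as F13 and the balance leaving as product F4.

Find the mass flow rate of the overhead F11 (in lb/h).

637.4 lb/h

Overall MgSO4 balance (none leaves overhead): MgSO4 in fresh feed = MgSO4 in product, i.e. 780.9×0.095 = (1−0.228)·F6·0.517.
F6 = 74.186/(0.517×0.772) = 185.87 lb/h.
Recycle F13 = 0.228×185.87 = 42.379 lb/h.
Combined feed F8 = 780.9 + 42.379 = 823.28 lb/h.
Overhead F11 = F8 − F6 = 823.28 − 185.87 = 637.41 lb/h.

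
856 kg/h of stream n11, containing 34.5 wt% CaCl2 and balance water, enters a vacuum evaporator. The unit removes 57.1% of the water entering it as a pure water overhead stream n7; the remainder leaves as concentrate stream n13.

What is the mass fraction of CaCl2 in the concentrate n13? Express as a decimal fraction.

0.551

CaCl2 is not removed: 856×0.345 = 295.32 kg/h of CaCl2 enters n13.
water entering = 856×0.655 = 560.68 kg/h; overhead removed = 0.571×560.68 = 320.15 kg/h.
Concentrate = 856 − 320.15 = 535.85 kg/h.
Mass fraction = 295.32/535.85 = 0.551.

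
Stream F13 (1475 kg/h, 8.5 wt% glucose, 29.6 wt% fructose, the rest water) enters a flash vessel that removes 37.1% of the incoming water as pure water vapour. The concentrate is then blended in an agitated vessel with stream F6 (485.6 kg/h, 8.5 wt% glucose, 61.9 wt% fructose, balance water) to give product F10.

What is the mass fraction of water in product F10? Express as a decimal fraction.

Vapour removed = 0.371×0.619×1475 = 338.73 kg/h; concentrate = 1136.3 kg/h.
water reaching the mixer = 574.29 (from concentrate) + 485.6×0.296 = 718.03 kg/h.
Product flow = 1136.3 + 485.6 = 1621.9 kg/h; water fraction = 0.443.

0.443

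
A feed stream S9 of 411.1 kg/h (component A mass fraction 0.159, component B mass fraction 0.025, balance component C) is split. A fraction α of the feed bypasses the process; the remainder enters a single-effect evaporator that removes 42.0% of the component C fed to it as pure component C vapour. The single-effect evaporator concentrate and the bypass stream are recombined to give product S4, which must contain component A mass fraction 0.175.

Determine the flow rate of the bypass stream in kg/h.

All 411.1×0.159 = 65.365 kg/h of component A reaches S4, so S4 = 65.365/0.175 = 373.51 kg/h and vapour = 37.586 kg/h.
The evaporator receives (1−α)·411.1 of feed at 0.816 component C and removes 0.420 of that component C:
0.420×0.816×(1−α)×411.1 = 37.586
(1−α) = 37.586/140.89 = 0.2668;  α = 0.7332.
Bypass flow = 0.7332×411.1 = 301.43 kg/h.

301.4 kg/h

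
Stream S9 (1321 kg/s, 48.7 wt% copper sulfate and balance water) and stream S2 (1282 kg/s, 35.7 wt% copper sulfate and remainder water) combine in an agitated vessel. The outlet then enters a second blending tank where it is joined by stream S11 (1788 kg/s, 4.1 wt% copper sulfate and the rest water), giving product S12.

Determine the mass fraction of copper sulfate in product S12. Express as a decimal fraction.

Overall, product flow = 4391 kg/s.
copper sulfate in = 1321×0.487 + 1282×0.357 + 1788×0.041 = 1174.3 kg/s.
copper sulfate fraction in S12 = 0.267.

0.267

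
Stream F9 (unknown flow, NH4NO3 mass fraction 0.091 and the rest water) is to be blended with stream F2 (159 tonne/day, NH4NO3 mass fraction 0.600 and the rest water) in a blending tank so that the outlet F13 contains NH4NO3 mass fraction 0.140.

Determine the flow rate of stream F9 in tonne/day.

1493 tonne/day

Let F9 be the unknown flow. Total out = 159 + F9.
NH4NO3 balance: 95.4 + 0.091·F9 = 0.140·(159 + F9)
(0.091 − 0.140)·F9 = 0.140×159 − 95.4 = -73.14
F9 = -73.14 / -0.049 = 1492.7 tonne/day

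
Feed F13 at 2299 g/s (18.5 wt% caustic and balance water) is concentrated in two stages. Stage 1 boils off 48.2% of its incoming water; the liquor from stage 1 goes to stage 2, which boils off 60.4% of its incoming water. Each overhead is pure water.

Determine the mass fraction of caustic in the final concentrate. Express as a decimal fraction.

water in feed = 2299×0.815 = 1873.7 g/s.
After stage 1: water left = (1−0.482)×1873.7 = 970.57; stream total = 1395.9 g/s.
After stage 2: water left = (1−0.604)×970.57 = 384.35; final concentrate = 809.66 g/s.
caustic fraction = 425.31/809.66 = 0.525.

0.525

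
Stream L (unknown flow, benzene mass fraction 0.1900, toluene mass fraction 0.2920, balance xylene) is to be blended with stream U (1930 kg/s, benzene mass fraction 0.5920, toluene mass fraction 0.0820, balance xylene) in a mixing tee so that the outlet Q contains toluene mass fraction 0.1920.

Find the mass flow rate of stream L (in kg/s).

Let L be the unknown flow. Total out = 1930 + L.
toluene balance: 158.26 + 0.292·L = 0.192·(1930 + L)
(0.292 − 0.192)·L = 0.192×1930 − 158.26 = 212.3
L = 212.3 / 0.100 = 2123 kg/s

2123 kg/s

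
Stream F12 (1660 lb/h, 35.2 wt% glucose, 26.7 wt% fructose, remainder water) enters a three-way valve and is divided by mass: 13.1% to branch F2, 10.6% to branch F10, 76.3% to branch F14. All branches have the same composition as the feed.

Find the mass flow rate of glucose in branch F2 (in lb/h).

Branch F2 total = 0.131×1660 = 217.46 lb/h.
glucose in F2 = 0.352×217.46 = 76.546 lb/h.

76.55 lb/h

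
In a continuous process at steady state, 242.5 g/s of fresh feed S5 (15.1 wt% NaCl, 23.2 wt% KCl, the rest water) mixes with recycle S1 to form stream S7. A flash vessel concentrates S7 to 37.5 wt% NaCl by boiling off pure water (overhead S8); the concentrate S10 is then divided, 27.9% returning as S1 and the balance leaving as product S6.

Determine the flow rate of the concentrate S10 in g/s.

Overall NaCl balance (none leaves overhead): NaCl in fresh feed = NaCl in product, i.e. 242.5×0.151 = (1−0.279)·S10·0.375.
S10 = 36.617/(0.375×0.721) = 135.43 g/s.

135.4 g/s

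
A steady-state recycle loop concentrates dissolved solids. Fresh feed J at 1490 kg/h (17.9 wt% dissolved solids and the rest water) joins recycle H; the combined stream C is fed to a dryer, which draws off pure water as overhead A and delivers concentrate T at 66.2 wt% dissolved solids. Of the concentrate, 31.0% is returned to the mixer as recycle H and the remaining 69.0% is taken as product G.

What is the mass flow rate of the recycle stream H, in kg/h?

Overall dissolved solids balance (none leaves overhead): dissolved solids in fresh feed = dissolved solids in product, i.e. 1490×0.179 = (1−0.310)·T·0.662.
T = 266.71/(0.662×0.690) = 583.89 kg/h.
Recycle H = 0.310×583.89 = 181.01 kg/h.

181 kg/h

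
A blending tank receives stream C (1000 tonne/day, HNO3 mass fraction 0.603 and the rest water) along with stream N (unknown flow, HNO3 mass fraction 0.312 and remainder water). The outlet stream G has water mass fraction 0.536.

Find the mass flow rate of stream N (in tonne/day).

914.5 tonne/day

Let N be the unknown flow. Total out = 1000 + N.
water balance: 397 + 0.688·N = 0.536·(1000 + N)
(0.688 − 0.536)·N = 0.536×1000 − 397 = 139
N = 139 / 0.152 = 914.47 tonne/day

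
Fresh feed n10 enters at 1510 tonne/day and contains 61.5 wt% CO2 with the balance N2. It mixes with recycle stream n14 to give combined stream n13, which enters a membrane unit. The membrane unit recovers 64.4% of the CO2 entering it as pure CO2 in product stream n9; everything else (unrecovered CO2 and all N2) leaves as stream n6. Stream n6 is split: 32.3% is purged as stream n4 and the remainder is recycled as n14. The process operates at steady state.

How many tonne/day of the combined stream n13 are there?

N2 enters only via n10 and leaves only via the purge: 1510×0.385 = 0.323×(N2 in n6), and the membrane unit passes all N2, so N2 in n13 = N2 in n6 = 1799.8 tonne/day.
CO2 in n13: m_A = 1510×0.615 + (1−0.323)·(1−0.644)·m_A, so m_A = 928.65/0.7590 = 1223.5 tonne/day.
n13 = 1223.5 + 1799.8 = 3023.4 tonne/day.

3023 tonne/day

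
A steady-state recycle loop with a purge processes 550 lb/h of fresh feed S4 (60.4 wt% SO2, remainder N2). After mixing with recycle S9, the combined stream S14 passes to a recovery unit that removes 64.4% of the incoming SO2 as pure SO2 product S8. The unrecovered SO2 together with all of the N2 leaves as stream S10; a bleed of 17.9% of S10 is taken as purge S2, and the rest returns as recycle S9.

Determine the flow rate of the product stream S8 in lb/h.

302.3 lb/h

SO2 in S14: m_A = 550×0.604 + (1−0.179)·(1−0.644)·m_A, so m_A = 332.2/0.7077 = 469.39 lb/h.
Product S8 = 0.644×469.39 = 302.29 lb/h.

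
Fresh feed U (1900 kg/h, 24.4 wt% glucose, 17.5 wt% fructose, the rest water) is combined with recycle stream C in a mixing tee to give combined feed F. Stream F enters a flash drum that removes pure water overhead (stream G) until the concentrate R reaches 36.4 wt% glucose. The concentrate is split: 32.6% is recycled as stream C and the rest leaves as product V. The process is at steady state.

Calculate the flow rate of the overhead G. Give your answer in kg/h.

626.4 kg/h

Overall glucose balance (none leaves overhead): glucose in fresh feed = glucose in product, i.e. 1900×0.244 = (1−0.326)·R·0.364.
R = 463.6/(0.364×0.674) = 1889.7 kg/h.
Recycle C = 0.326×1889.7 = 616.03 kg/h.
Combined feed F = 1900 + 616.03 = 2516 kg/h.
Overhead G = F − R = 2516 − 1889.7 = 626.37 kg/h.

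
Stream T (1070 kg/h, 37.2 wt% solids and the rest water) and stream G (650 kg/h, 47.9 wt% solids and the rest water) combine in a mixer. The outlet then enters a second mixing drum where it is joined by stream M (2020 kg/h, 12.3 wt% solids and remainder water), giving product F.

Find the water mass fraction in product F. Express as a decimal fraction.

0.744

Overall, product flow = 3740 kg/h.
water in = 1070×0.628 + 650×0.521 + 2020×0.877 = 2782.2 kg/h.
water fraction in F = 0.744.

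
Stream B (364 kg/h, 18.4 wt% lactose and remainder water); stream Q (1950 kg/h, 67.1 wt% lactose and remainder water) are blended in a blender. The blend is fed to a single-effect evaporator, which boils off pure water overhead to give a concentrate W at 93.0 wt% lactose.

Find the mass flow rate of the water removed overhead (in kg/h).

835 kg/h

lactose entering = 364×0.184 + 1950×0.671 = 1375.4 kg/h.
All lactose reports to W, so W = 1375.4/0.930 = 1479 kg/h.
Total feed = 2314 kg/h; overhead = 2314 − 1479 = 835.05 kg/h.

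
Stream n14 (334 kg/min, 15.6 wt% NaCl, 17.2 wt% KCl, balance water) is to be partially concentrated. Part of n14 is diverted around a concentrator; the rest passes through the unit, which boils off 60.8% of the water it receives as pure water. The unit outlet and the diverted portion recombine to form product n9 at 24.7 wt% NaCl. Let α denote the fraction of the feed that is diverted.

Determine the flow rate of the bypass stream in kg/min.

32.83 kg/min

All 334×0.156 = 52.104 kg/min of NaCl reaches n9, so n9 = 52.104/0.247 = 210.95 kg/min and vapour = 123.05 kg/min.
The evaporator receives (1−α)·334 of feed at 0.672 water and removes 0.608 of that water:
0.608×0.672×(1−α)×334 = 123.05
(1−α) = 123.05/136.46 = 0.9017;  α = 0.0983.
Bypass flow = 0.0983×334 = 32.826 kg/min.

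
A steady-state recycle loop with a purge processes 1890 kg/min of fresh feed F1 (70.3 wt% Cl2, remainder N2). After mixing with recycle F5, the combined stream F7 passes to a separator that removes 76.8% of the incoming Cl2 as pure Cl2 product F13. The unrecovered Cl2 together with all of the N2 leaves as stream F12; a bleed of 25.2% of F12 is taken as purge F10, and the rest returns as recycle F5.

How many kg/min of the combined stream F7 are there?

3835 kg/min

N2 enters only via F1 and leaves only via the purge: 1890×0.297 = 0.252×(N2 in F12), and the separator passes all N2, so N2 in F7 = N2 in F12 = 2227.5 kg/min.
Cl2 in F7: m_A = 1890×0.703 + (1−0.252)·(1−0.768)·m_A, so m_A = 1328.7/0.8265 = 1607.7 kg/min.
F7 = 1607.7 + 2227.5 = 3835.2 kg/min.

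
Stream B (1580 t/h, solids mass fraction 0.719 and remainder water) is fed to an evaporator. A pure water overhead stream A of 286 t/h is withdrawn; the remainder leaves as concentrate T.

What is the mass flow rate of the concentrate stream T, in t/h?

Concentrate = 1580 − 286 = 1294 t/h.

1294 t/h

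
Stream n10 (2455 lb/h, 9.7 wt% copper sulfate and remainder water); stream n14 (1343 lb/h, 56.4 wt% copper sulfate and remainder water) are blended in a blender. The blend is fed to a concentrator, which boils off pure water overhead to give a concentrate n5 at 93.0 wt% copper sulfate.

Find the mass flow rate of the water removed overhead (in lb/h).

2727 lb/h

copper sulfate entering = 2455×0.097 + 1343×0.564 = 995.59 lb/h.
All copper sulfate reports to n5, so n5 = 995.59/0.930 = 1070.5 lb/h.
Total feed = 3798 lb/h; overhead = 3798 − 1070.5 = 2727.5 lb/h.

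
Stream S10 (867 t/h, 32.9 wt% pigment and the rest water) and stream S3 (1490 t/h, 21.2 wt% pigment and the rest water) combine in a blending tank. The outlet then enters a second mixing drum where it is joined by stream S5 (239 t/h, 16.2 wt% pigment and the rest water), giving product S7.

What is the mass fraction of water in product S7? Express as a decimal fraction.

0.754

Overall, product flow = 2596 t/h.
water in = 867×0.671 + 1490×0.788 + 239×0.838 = 1956.2 t/h.
water fraction in S7 = 0.754.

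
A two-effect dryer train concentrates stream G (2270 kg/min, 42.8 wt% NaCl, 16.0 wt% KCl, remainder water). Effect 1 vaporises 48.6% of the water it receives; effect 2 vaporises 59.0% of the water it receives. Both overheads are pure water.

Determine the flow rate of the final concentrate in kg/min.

water in feed = 2270×0.412 = 935.24 kg/min.
After stage 1: water left = (1−0.486)×935.24 = 480.71; stream total = 1815.5 kg/min.
After stage 2: water left = (1−0.590)×480.71 = 197.09; final concentrate = 1531.9 kg/min.

1532 kg/min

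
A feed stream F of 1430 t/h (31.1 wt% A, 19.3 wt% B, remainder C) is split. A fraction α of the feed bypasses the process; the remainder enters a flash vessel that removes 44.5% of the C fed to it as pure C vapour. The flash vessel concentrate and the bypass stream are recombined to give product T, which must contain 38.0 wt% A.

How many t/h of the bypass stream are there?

253.6 t/h

All 1430×0.311 = 444.73 t/h of A reaches T, so T = 444.73/0.380 = 1170.3 t/h and vapour = 259.66 t/h.
The evaporator receives (1−α)·1430 of feed at 0.496 C and removes 0.445 of that C:
0.445×0.496×(1−α)×1430 = 259.66
(1−α) = 259.66/315.63 = 0.8227;  α = 0.1773.
Bypass flow = 0.1773×1430 = 253.59 t/h.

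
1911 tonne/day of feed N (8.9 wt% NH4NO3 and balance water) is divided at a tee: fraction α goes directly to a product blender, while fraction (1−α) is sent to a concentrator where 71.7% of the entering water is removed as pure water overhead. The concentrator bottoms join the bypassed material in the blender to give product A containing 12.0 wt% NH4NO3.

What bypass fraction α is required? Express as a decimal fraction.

All 1911×0.089 = 170.08 tonne/day of NH4NO3 reaches A, so A = 170.08/0.120 = 1417.3 tonne/day and vapour = 493.68 tonne/day.
The evaporator receives (1−α)·1911 of feed at 0.911 water and removes 0.717 of that water:
0.717×0.911×(1−α)×1911 = 493.68
(1−α) = 493.68/1248.2 = 0.3955;  α = 0.6045.

0.605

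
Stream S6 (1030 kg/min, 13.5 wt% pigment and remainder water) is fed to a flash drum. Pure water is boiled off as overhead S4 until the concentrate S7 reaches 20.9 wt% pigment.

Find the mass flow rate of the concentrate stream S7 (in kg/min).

pigment is conserved: 1030×0.135 = 139.05 kg/min all reports to the concentrate.
Concentrate = 139.05/(target fraction) = 665.31 kg/min.

665.3 kg/min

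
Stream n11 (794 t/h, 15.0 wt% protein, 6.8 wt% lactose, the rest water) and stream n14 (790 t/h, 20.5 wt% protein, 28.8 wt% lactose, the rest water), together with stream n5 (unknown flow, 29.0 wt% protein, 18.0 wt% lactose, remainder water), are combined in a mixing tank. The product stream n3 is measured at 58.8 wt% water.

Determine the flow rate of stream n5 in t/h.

1553 t/h

Let n5 be the unknown flow. Total out = 1584 + n5.
water balance: 1021.4 + 0.530·n5 = 0.588·(1584 + n5)
(0.530 − 0.588)·n5 = 0.588×1584 − 1021.4 = -90.046
n5 = -90.046 / -0.058 = 1552.5 t/h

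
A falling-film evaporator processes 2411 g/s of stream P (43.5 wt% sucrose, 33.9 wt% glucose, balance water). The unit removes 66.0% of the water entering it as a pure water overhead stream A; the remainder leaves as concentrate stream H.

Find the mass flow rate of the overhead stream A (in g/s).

359.6 g/s

water entering = 2411×0.226 = 544.89 g/s; overhead removed = 0.660×544.89 = 359.62 g/s.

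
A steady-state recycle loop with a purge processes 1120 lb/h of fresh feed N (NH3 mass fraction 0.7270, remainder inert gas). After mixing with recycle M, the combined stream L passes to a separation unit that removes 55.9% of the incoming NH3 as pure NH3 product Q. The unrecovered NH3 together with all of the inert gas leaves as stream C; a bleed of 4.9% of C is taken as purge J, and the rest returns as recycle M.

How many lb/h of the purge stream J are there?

inert gas enters only via N and leaves only via the purge: 1120×0.273 = 0.049×(inert gas in C), and the separation unit passes all inert gas, so inert gas in L = inert gas in C = 6240 lb/h.
NH3 in L: m_A = 1120×0.727 + (1−0.049)·(1−0.559)·m_A, so m_A = 814.24/0.5806 = 1402.4 lb/h.
C = (1−0.559)×1402.4 + 6240 = 6858.5 lb/h.
Purge J = 0.049×6858.5 = 336.06 lb/h.

336.1 lb/h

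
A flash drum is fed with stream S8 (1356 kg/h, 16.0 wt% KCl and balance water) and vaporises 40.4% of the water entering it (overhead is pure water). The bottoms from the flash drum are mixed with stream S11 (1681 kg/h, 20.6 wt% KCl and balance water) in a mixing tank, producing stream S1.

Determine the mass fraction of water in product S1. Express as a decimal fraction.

0.781

Vapour removed = 0.404×0.840×1356 = 460.17 kg/h; concentrate = 895.83 kg/h.
water reaching the mixer = 678.87 (from concentrate) + 1681×0.794 = 2013.6 kg/h.
Product flow = 895.83 + 1681 = 2576.8 kg/h; water fraction = 0.781.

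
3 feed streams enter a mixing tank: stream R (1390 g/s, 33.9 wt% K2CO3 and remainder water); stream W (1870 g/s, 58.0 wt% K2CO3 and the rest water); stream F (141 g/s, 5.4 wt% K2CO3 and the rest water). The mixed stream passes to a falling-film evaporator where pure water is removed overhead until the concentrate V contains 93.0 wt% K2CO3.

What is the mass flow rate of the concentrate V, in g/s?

1681 g/s

K2CO3 entering = 1390×0.339 + 1870×0.580 + 141×0.054 = 1563.4 g/s.
All K2CO3 reports to V, so V = 1563.4/0.930 = 1681.1 g/s.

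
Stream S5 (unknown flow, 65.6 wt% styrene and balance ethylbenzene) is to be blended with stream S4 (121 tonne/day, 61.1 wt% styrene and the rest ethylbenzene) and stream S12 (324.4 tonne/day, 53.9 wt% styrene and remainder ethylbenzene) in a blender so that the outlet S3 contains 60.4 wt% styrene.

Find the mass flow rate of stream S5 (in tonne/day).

389.2 tonne/day

Let S5 be the unknown flow. Total out = 445.4 + S5.
styrene balance: 248.78 + 0.656·S5 = 0.604·(445.4 + S5)
(0.656 − 0.604)·S5 = 0.604×445.4 − 248.78 = 20.239
S5 = 20.239 / 0.052 = 389.21 tonne/day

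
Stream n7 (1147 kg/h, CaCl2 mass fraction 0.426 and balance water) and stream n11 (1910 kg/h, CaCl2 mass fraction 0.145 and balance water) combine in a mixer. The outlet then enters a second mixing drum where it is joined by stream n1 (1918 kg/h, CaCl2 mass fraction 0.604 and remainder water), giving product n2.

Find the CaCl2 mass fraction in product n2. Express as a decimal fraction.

0.387

Overall, product flow = 4975 kg/h.
CaCl2 in = 1147×0.426 + 1910×0.145 + 1918×0.604 = 1924 kg/h.
CaCl2 fraction in n2 = 0.387.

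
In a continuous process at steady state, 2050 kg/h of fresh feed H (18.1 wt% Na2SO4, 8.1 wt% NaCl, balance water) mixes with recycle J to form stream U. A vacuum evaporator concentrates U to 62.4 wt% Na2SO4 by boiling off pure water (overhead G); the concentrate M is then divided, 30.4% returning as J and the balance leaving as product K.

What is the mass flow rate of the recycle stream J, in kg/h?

259.7 kg/h

Overall Na2SO4 balance (none leaves overhead): Na2SO4 in fresh feed = Na2SO4 in product, i.e. 2050×0.181 = (1−0.304)·M·0.624.
M = 371.05/(0.624×0.696) = 854.36 kg/h.
Recycle J = 0.304×854.36 = 259.72 kg/h.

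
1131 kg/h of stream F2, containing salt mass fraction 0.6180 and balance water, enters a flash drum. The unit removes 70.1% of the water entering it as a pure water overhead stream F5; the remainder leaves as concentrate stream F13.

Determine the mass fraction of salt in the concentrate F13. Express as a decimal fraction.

0.8440

salt is not removed: 1131×0.618 = 698.96 kg/h of salt enters F13.
water entering = 1131×0.382 = 432.04 kg/h; overhead removed = 0.701×432.04 = 302.86 kg/h.
Concentrate = 1131 − 302.86 = 828.14 kg/h.
Mass fraction = 698.96/828.14 = 0.8440.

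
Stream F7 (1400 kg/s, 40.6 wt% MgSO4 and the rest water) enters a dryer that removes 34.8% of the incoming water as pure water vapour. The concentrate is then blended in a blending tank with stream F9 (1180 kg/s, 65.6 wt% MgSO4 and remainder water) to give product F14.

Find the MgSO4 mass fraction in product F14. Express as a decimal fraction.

Vapour removed = 0.348×0.594×1400 = 289.4 kg/s; concentrate = 1110.6 kg/s.
MgSO4 reaching the mixer = 568.4 (from concentrate) + 1180×0.656 = 1342.5 kg/s.
Product flow = 1110.6 + 1180 = 2290.6 kg/s; MgSO4 fraction = 0.586.

0.586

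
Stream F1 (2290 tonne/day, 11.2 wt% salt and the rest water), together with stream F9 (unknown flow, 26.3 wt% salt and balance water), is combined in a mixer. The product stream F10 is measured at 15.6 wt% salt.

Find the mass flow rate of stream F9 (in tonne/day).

Let F9 be the unknown flow. Total out = 2290 + F9.
salt balance: 256.48 + 0.263·F9 = 0.156·(2290 + F9)
(0.263 − 0.156)·F9 = 0.156×2290 − 256.48 = 100.76
F9 = 100.76 / 0.107 = 941.68 tonne/day

941.7 tonne/day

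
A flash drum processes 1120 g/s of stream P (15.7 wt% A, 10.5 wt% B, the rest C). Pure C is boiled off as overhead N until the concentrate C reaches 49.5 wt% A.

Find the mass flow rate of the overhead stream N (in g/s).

A is conserved: 1120×0.157 = 175.84 g/s all reports to the concentrate.
Concentrate = 175.84/(target fraction) = 355.23 g/s.
Overhead = 1120 − 355.23 = 764.77 g/s.

764.8 g/s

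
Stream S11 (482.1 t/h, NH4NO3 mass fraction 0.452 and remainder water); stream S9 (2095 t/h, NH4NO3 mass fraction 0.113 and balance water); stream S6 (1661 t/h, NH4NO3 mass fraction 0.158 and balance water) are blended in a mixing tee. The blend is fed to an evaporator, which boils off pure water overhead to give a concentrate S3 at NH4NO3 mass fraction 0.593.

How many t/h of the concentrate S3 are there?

1209 t/h

NH4NO3 entering = 482.1×0.452 + 2095×0.113 + 1661×0.158 = 717.08 t/h.
All NH4NO3 reports to S3, so S3 = 717.08/0.593 = 1209.2 t/h.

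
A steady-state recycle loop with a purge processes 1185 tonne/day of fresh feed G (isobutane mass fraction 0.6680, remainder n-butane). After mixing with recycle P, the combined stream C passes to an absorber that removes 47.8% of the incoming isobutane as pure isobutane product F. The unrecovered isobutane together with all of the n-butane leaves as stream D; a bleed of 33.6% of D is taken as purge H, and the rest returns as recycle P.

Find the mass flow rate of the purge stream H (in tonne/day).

605.9 tonne/day

n-butane enters only via G and leaves only via the purge: 1185×0.332 = 0.336×(n-butane in D), and the absorber passes all n-butane, so n-butane in C = n-butane in D = 1170.9 tonne/day.
isobutane in C: m_A = 1185×0.668 + (1−0.336)·(1−0.478)·m_A, so m_A = 791.58/0.6534 = 1211.5 tonne/day.
D = (1−0.478)×1211.5 + 1170.9 = 1803.3 tonne/day.
Purge H = 0.336×1803.3 = 605.91 tonne/day.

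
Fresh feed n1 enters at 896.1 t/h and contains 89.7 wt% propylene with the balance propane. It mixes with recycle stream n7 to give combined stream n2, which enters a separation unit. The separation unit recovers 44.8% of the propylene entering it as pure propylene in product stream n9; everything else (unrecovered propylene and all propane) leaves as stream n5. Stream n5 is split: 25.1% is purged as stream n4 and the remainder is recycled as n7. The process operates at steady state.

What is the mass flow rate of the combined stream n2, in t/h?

1738 t/h

propane enters only via n1 and leaves only via the purge: 896.1×0.103 = 0.251×(propane in n5), and the separation unit passes all propane, so propane in n2 = propane in n5 = 367.72 t/h.
propylene in n2: m_A = 896.1×0.897 + (1−0.251)·(1−0.448)·m_A, so m_A = 803.8/0.5866 = 1370.4 t/h.
n2 = 1370.4 + 367.72 = 1738.1 t/h.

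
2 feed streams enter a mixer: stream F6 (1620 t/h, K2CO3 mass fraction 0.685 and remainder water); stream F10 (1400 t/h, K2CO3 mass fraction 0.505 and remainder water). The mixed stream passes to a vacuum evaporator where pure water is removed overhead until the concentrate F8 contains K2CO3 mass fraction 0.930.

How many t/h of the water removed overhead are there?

K2CO3 entering = 1620×0.685 + 1400×0.505 = 1816.7 t/h.
All K2CO3 reports to F8, so F8 = 1816.7/0.930 = 1953.4 t/h.
Total feed = 3020 t/h; overhead = 3020 − 1953.4 = 1066.6 t/h.

1067 t/h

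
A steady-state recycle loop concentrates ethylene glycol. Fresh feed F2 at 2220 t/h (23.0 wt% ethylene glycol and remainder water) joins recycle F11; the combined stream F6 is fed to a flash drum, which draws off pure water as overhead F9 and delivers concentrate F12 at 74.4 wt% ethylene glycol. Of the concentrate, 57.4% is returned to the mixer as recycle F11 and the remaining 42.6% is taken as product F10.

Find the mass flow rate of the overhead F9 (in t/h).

Overall ethylene glycol balance (none leaves overhead): ethylene glycol in fresh feed = ethylene glycol in product, i.e. 2220×0.230 = (1−0.574)·F12·0.744.
F12 = 510.6/(0.744×0.426) = 1611 t/h.
Recycle F11 = 0.574×1611 = 924.72 t/h.
Combined feed F6 = 2220 + 924.72 = 3144.7 t/h.
Overhead F9 = F6 − F12 = 3144.7 − 1611 = 1533.7 t/h.

1534 t/h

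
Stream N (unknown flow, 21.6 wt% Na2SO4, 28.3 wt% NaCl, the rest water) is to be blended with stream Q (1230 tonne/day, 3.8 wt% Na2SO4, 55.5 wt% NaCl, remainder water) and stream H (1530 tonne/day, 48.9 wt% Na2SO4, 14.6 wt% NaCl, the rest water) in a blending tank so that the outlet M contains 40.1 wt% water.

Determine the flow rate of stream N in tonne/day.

Let N be the unknown flow. Total out = 2760 + N.
water balance: 1059.1 + 0.501·N = 0.401·(2760 + N)
(0.501 − 0.401)·N = 0.401×2760 − 1059.1 = 47.7
N = 47.7 / 0.100 = 477 tonne/day

477 tonne/day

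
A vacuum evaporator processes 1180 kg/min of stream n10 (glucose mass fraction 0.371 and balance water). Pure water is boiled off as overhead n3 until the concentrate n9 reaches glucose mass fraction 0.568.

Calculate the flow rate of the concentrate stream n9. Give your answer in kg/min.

770.7 kg/min

glucose is conserved: 1180×0.371 = 437.78 kg/min all reports to the concentrate.
Concentrate = 437.78/(target fraction) = 770.74 kg/min.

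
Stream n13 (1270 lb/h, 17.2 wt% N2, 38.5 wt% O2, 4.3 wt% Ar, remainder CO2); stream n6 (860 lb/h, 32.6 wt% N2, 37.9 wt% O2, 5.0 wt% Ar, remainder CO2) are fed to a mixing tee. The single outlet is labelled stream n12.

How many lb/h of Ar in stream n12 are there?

Ar out = Ar in = 1270×0.043 + 860×0.050 = 97.61 lb/h.

97.61 lb/h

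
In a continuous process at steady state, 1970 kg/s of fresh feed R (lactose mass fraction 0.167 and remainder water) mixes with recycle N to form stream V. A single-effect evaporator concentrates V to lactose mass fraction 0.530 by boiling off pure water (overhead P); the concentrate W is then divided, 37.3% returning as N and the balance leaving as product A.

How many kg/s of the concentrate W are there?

Overall lactose balance (none leaves overhead): lactose in fresh feed = lactose in product, i.e. 1970×0.167 = (1−0.373)·W·0.530.
W = 328.99/(0.530×0.627) = 990.01 kg/s.

990 kg/s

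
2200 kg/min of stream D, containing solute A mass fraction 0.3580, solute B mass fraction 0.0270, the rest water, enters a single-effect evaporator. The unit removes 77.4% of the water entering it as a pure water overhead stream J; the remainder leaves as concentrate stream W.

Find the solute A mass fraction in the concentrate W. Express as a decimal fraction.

0.6832

solute A is not removed: 2200×0.358 = 787.6 kg/min of solute A enters W.
water entering = 2200×0.615 = 1353 kg/min; overhead removed = 0.774×1353 = 1047.2 kg/min.
Concentrate = 2200 − 1047.2 = 1152.8 kg/min.
Mass fraction = 787.6/1152.8 = 0.6832.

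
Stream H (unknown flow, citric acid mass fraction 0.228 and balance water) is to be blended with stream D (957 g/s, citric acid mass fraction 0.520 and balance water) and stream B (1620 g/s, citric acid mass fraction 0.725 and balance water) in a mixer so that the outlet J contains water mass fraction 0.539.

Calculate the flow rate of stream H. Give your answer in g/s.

2078 g/s

Let H be the unknown flow. Total out = 2577 + H.
water balance: 904.86 + 0.772·H = 0.539·(2577 + H)
(0.772 − 0.539)·H = 0.539×2577 − 904.86 = 484.14
H = 484.14 / 0.233 = 2077.9 g/s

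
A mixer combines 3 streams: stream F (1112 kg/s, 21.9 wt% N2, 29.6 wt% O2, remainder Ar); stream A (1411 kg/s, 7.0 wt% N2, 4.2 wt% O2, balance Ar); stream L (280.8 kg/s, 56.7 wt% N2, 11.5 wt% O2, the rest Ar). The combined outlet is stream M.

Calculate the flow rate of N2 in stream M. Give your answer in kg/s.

501.5 kg/s

N2 out = N2 in = 1112×0.219 + 1411×0.070 + 280.8×0.567 = 501.51 kg/s.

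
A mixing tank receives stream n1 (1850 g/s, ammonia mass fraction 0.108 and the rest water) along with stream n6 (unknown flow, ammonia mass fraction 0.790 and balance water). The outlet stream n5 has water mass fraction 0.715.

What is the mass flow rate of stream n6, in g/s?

648.4 g/s

Let n6 be the unknown flow. Total out = 1850 + n6.
water balance: 1650.2 + 0.210·n6 = 0.715·(1850 + n6)
(0.210 − 0.715)·n6 = 0.715×1850 − 1650.2 = -327.45
n6 = -327.45 / -0.505 = 648.42 g/s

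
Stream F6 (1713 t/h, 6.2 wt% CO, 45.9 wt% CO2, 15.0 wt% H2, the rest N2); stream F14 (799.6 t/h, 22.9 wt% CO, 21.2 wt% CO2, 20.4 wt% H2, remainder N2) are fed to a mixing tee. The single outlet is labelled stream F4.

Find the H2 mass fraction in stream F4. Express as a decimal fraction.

Total flow out = 1713 + 799.6 = 2512.6 t/h.
H2 in = 1713×0.150 + 799.6×0.204 = 420.07 t/h.
H2 mass fraction in F4 = 420.07/2512.6 = 0.167.

0.167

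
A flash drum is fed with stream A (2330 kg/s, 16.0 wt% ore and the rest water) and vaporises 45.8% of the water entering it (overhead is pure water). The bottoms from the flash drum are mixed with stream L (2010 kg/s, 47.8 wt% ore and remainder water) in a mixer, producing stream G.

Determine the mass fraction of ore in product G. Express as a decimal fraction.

0.3873

Vapour removed = 0.458×0.840×2330 = 896.4 kg/s; concentrate = 1433.6 kg/s.
ore reaching the mixer = 372.8 (from concentrate) + 2010×0.478 = 1333.6 kg/s.
Product flow = 1433.6 + 2010 = 3443.6 kg/s; ore fraction = 0.3873.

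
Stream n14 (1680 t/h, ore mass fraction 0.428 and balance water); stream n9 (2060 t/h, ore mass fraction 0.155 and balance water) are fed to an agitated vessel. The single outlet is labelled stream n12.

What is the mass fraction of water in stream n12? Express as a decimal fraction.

Total flow out = 1680 + 2060 = 3740 t/h.
water in = 1680×0.572 + 2060×0.845 = 2701.7 t/h.
water mass fraction in n12 = 2701.7/3740 = 0.722.

0.722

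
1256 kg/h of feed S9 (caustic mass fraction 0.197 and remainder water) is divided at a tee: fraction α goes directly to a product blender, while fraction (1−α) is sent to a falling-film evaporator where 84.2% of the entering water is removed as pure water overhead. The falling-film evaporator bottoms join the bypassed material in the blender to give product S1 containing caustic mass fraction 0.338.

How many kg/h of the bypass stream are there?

All 1256×0.197 = 247.43 kg/h of caustic reaches S1, so S1 = 247.43/0.338 = 732.05 kg/h and vapour = 523.95 kg/h.
The evaporator receives (1−α)·1256 of feed at 0.803 water and removes 0.842 of that water:
0.842×0.803×(1−α)×1256 = 523.95
(1−α) = 523.95/849.21 = 0.6170;  α = 0.3830.
Bypass flow = 0.3830×1256 = 481.07 kg/h.

481.1 kg/h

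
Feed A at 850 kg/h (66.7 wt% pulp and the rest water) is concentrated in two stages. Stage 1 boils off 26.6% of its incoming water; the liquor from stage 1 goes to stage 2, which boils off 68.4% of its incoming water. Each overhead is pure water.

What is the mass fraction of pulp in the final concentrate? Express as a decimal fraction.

water in feed = 850×0.333 = 283.05 kg/h.
After stage 1: water left = (1−0.266)×283.05 = 207.76; stream total = 774.71 kg/h.
After stage 2: water left = (1−0.684)×207.76 = 65.652; final concentrate = 632.6 kg/h.
pulp fraction = 566.95/632.6 = 0.896.

0.896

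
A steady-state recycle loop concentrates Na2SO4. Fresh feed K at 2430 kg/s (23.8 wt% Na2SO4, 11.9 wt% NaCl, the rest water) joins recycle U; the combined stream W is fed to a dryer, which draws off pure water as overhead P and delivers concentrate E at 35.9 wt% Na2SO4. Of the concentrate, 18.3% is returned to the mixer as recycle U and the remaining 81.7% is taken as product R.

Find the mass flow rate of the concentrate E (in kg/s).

1972 kg/s

Overall Na2SO4 balance (none leaves overhead): Na2SO4 in fresh feed = Na2SO4 in product, i.e. 2430×0.238 = (1−0.183)·E·0.359.
E = 578.34/(0.359×0.817) = 1971.8 kg/s.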